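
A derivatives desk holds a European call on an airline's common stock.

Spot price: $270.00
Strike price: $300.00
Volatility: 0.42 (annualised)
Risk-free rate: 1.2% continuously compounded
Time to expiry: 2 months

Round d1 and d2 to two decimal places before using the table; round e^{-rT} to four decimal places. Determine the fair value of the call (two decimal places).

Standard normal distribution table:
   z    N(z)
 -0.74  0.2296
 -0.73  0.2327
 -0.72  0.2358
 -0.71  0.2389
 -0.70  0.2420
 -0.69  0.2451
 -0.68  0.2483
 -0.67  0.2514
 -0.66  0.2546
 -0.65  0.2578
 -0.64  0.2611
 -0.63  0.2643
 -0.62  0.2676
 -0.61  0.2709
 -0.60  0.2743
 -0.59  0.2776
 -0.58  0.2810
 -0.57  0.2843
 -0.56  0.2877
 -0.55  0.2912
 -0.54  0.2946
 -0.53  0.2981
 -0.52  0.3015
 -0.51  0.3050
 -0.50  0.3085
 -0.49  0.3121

σ√T = 0.42 × 0.4082 = 0.1715
d₁ = [ln(270/300) + (0.012 + 0.42²/2)·0.1667] / 0.1715 = [-0.1054 + 0.0167] / 0.1715 = -0.5171 ≈ -0.52
d₂ = d₁ − σ√T = -0.5171 − 0.1715 = -0.6885 ≈ -0.69
exp(−rT) = exp(−0.012·0.1667) = 0.9980
N(d₁) = N(-0.52) = 0.3015;  N(d₂) = N(-0.69) = 0.2451
C = 270·0.3015 − 300·0.9980·0.2451 = 81.4050 − 73.3829 = 8.0221

$8.02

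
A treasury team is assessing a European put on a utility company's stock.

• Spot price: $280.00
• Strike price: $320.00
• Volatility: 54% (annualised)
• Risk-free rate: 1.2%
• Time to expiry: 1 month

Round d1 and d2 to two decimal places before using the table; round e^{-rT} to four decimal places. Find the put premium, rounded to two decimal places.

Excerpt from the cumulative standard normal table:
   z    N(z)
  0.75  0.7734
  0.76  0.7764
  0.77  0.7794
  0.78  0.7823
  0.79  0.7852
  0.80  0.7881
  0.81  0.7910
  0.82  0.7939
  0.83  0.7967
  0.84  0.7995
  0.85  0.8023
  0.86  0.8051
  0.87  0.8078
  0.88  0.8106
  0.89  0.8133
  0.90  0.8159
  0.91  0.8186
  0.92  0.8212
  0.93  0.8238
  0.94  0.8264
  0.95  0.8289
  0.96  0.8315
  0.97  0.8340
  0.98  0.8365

$45.12

σ√T = 0.54·√0.08333 = 0.1559
ln(S/K) + (r + σ²/2)T = ln(280/320) + (0.012 + 0.54²/2)·0.08333 = -0.1335 + 0.0132 = -0.1204
d₁ = -0.1204 / 0.1559 = -0.7722 ≈ -0.77
d₂ = d₁ − σ√T = -0.7722 − 0.1559 = -0.9281 ≈ -0.93
exp(−rT) = exp(−0.012·0.08333) = 0.9990
P = 320·0.9990·N(0.93) − 280·N(0.77) = 320·0.9990·0.8238 − 280·0.7794 = 263.3524 − 218.2320 = 45.1204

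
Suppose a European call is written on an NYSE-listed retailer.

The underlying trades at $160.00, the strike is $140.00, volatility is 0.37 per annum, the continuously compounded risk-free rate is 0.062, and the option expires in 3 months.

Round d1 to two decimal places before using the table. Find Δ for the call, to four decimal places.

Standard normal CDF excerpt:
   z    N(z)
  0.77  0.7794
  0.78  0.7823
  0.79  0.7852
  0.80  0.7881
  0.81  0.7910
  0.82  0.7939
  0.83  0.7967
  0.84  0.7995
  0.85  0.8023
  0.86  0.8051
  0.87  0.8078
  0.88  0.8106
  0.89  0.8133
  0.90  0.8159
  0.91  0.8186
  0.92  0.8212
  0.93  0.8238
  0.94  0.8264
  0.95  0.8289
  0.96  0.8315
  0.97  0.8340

0.8159

σ√T = 0.37 × 0.5000 = 0.1850
ln(S/K) + (r + σ²/2)T = ln(160/140) + (0.062 + 0.37²/2)·0.25 = 0.1335 + 0.0326 = 0.1661
d₁ = 0.1661 / 0.1850 = 0.8981 which rounds to 0.90
N(d₁) = N(0.90) = 0.8159
Δ_call = N(d₁) = 0.8159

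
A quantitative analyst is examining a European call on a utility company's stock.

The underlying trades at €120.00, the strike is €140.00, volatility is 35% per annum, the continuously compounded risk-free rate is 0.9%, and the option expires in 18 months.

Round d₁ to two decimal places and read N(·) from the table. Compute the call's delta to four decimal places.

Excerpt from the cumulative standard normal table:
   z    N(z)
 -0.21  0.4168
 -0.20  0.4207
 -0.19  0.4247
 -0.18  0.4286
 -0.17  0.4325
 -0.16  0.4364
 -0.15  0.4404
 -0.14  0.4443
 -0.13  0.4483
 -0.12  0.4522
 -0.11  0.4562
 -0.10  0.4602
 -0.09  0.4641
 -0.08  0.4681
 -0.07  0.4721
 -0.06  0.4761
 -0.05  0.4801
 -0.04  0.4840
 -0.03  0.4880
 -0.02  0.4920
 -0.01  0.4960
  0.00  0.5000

σ√T = 0.35 × 1.2247 = 0.4287
ln(S/K) + (r + σ²/2)T = ln(120/140) + (0.009 + 0.35²/2)·1.5 = -0.1542 + 0.1054 = -0.0488
d₁ = -0.0488 / 0.4287 = -0.1138 ⇒ -0.11
N(d₁) = N(-0.11) = 0.4562
Δ_call = N(d₁) = 0.4562

0.4562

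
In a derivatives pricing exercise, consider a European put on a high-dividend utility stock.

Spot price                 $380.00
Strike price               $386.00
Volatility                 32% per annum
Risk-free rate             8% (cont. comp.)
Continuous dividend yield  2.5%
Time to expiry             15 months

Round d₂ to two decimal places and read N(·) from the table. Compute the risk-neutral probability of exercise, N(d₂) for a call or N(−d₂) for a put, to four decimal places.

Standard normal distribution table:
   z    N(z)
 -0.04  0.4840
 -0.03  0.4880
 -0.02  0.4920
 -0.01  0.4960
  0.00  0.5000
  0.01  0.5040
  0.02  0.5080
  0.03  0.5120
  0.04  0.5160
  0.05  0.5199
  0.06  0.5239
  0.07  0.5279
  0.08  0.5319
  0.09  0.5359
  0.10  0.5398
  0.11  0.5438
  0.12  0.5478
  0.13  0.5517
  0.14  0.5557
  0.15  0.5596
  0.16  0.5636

0.5120

σ√T = 0.32 × 1.1180 = 0.3578
d₁ = [ln(380/386) + (0.08 − 0.025 + 0.32²/2)·1.25] / 0.3578 = [-0.0157 + 0.1328] / 0.3578 = 0.3273 ≈ 0.33
d₂ = d₁ − σ√T = 0.3273 − 0.3578 = -0.0305 ≈ -0.03
Pr(exercise) under Q = N(−d₂) = N(0.03) = 0.5120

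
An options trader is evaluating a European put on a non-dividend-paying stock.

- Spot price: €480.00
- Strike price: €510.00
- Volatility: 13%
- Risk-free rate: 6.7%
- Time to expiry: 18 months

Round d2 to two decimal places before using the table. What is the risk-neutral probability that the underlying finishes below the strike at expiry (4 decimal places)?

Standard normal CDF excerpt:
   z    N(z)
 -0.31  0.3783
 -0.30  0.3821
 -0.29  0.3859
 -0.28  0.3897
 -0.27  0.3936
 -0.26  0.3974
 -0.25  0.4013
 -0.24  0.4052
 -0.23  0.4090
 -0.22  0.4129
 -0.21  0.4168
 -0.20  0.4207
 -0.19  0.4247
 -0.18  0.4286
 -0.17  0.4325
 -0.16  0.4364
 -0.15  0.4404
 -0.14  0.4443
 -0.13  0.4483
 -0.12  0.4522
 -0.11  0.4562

0.4325

σ√T = 0.13 × 1.2247 = 0.1592
ln(S/K) + (r + σ²/2)T = ln(480/510) + (0.067 + 0.13²/2)·1.5 = -0.0606 + 0.1132 = 0.0526
d₁ = 0.0526 / 0.1592 = 0.3301 ≈ 0.33
d₂ = d₁ − σ√T = 0.3301 − 0.1592 = 0.1708 ≈ 0.17
Risk-neutral Pr[S_T < K] = N(−d₂) = N(-0.17) = 0.4325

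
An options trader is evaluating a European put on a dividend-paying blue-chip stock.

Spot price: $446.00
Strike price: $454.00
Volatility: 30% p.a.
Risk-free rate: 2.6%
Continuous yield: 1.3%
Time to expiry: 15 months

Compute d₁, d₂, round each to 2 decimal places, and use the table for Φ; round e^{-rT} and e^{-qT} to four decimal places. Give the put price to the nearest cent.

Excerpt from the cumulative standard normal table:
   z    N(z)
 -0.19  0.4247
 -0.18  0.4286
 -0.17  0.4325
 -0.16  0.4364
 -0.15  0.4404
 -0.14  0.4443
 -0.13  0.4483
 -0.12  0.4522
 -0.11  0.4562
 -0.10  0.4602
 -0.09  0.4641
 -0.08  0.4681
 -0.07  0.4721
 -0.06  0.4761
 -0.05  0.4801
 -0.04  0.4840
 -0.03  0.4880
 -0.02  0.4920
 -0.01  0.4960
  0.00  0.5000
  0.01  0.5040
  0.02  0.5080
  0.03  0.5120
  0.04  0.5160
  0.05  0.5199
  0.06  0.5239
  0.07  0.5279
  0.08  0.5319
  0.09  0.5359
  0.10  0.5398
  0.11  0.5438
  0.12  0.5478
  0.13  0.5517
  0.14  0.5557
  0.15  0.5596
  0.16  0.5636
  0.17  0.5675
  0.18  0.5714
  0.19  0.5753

$57.90

T = 1.25;  σ√T = 0.3354
d₁ = [ln(446/454) + (0.026 − 0.013 + 0.3²/2)·1.25] / 0.3354 = [-0.0178 + 0.0725] / 0.3354 = 0.1631 → 0.16
d₂ = d₁ − σ√T = 0.1631 − 0.3354 = -0.1723 → -0.17
exp(−qT) = exp(−0.013·1.25) = 0.9839;  exp(−rT) = exp(−0.026·1.25) = 0.9680
P = 454·0.9680·N(0.17) − 446·0.9839·N(-0.16) = 454·0.9680·0.5675 − 446·0.9839·0.4364 = 249.4004 − 191.5008 = 57.8996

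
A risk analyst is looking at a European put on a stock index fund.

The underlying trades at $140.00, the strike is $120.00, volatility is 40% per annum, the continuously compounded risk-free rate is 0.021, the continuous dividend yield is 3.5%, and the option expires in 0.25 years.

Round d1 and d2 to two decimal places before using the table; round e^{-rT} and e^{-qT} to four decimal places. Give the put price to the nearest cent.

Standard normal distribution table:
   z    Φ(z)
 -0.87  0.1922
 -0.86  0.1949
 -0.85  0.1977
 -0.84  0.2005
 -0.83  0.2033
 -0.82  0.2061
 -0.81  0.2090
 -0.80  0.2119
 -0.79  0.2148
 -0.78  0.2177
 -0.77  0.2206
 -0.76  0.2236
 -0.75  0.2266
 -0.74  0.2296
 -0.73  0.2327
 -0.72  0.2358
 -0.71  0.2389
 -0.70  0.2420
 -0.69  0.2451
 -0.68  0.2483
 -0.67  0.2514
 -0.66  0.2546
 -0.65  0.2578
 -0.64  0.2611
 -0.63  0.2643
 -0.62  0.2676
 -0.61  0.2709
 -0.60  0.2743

σ√T = 0.4·√0.25 = 0.2000
ln(S/K) + (r − q + σ²/2)T = ln(140/120) + (0.021 − 0.035 + 0.4²/2)·0.25 = 0.1542 + 0.0165 = 0.1707
d₁ = 0.1707 / 0.2000 = 0.8533 ⇒ 0.85
d₂ = d₁ − σ√T = 0.8533 − 0.2000 = 0.6533 ⇒ 0.65
exp(−qT) = exp(−0.035·0.25) = 0.9913;  exp(−rT) = exp(−0.021·0.25) = 0.9948
N(−d₂) = N(-0.65) = 0.2578;  N(−d₁) = N(-0.85) = 0.1977
P = 120·0.9948·0.2578 − 140·0.9913·0.1977 = 30.7751 − 27.4372 = 3.3379

$3.34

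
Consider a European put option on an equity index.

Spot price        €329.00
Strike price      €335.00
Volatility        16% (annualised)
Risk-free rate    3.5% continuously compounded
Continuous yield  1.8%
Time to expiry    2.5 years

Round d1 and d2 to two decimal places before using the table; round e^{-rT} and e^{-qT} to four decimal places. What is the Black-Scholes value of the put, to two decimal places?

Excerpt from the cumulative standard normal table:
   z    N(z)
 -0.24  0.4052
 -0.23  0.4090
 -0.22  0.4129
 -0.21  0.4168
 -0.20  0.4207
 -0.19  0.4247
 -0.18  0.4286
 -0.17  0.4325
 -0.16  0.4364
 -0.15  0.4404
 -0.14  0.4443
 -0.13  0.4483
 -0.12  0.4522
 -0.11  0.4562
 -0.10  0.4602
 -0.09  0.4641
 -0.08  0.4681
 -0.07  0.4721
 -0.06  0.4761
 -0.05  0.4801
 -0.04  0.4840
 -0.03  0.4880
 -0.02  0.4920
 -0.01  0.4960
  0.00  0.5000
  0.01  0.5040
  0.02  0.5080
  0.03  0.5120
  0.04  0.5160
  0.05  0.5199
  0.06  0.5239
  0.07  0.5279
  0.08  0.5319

σ√T = 0.16 × 1.5811 = 0.2530
d₁ = [ln(329/335) + (0.035 − 0.018 + ½·0.16²)·2.5] / (σ√T) = (-0.0181 + 0.0745) / 0.2530 = 0.2230 ≈ 0.22
d₂ = 0.2230 − 0.2530 = -0.0299 ≈ -0.03
exp(−qT) = exp(−0.018·2.5) = 0.9560;  exp(−rT) = exp(−0.035·2.5) = 0.9162
N(−d₂) = N(0.03) = 0.5120;  N(−d₁) = N(-0.22) = 0.4129
P = 335·0.9162·0.5120 − 329·0.9560·0.4129 = 157.1466 − 129.8670 = 27.2797

€27.28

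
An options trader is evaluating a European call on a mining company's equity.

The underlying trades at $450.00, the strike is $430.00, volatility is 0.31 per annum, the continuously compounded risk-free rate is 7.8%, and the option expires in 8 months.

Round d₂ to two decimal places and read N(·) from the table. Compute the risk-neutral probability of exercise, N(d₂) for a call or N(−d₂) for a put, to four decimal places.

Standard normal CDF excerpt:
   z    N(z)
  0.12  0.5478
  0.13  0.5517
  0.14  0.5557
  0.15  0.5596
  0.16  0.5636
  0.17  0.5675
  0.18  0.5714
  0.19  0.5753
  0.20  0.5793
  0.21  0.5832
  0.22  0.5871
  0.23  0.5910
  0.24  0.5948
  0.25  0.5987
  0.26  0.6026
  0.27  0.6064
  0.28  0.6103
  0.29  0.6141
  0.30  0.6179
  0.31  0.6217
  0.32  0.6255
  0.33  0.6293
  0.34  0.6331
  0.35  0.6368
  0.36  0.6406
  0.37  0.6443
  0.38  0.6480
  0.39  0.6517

0.6026

T = 0.6667;  σ√T = 0.2531
d₁ = [ln(450/430) + (0.078 + 0.31²/2)·0.6667] / 0.2531 = [0.0455 + 0.0840] / 0.2531 = 0.5116 → 0.51
d₂ = d₁ − σ√T = 0.5116 − 0.2531 = 0.2585 → 0.26
Pr(exercise) under Q = N(d₂) = 0.6026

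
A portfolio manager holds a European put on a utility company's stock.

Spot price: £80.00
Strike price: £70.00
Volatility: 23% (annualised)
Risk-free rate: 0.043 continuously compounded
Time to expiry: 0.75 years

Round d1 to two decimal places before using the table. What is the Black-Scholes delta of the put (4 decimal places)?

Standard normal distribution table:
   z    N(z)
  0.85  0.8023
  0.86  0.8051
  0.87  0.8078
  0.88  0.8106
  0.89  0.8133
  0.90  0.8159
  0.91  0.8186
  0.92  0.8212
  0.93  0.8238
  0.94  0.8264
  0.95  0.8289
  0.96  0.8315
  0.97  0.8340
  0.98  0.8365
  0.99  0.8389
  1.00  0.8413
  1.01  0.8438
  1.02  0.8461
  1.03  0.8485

-0.1762

σ√T = 0.23·√0.75 = 0.1992
d₁ = [ln(80/70) + (0.043 + ½·0.23²)·0.75] / (σ√T) = (0.1335 + 0.0521) / 0.1992 = 0.9319 which rounds to 0.93
N(d₁) = N(0.93) = 0.8238
Δ_put = N(d₁) − 1 = 0.8238 − 1 = -0.1762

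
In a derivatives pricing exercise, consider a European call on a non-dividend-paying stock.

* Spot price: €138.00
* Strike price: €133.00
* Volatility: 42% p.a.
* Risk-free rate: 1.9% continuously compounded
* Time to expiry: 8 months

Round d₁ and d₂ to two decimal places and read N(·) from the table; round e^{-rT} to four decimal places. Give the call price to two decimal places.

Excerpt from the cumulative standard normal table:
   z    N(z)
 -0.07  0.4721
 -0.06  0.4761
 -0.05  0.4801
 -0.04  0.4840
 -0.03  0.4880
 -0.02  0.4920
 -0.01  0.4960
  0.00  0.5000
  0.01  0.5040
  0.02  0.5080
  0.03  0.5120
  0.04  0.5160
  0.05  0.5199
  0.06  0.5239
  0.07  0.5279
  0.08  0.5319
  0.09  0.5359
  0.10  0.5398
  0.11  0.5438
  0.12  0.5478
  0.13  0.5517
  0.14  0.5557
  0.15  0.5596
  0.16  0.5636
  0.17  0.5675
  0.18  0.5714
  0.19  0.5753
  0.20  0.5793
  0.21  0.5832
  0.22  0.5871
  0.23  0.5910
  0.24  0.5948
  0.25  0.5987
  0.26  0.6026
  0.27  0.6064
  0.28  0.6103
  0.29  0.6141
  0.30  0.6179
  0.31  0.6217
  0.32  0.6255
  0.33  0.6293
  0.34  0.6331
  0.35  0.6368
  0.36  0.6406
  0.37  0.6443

T = 0.6667;  σ√T = 0.3429
d₁ = [ln(138/133) + (0.019 + 0.42²/2)·0.6667] / 0.3429 = [0.0369 + 0.0715] / 0.3429 = 0.3160 → 0.32
d₂ = d₁ − σ√T = 0.3160 − 0.3429 = -0.0269 → -0.03
exp(−rT) = exp(−0.019·0.6667) = 0.9874
C = 138·N(0.32) − 133·0.9874·N(-0.03) = 138·0.6255 − 133·0.9874·0.4880 = 86.3190 − 64.0862 = 22.2328

€22.23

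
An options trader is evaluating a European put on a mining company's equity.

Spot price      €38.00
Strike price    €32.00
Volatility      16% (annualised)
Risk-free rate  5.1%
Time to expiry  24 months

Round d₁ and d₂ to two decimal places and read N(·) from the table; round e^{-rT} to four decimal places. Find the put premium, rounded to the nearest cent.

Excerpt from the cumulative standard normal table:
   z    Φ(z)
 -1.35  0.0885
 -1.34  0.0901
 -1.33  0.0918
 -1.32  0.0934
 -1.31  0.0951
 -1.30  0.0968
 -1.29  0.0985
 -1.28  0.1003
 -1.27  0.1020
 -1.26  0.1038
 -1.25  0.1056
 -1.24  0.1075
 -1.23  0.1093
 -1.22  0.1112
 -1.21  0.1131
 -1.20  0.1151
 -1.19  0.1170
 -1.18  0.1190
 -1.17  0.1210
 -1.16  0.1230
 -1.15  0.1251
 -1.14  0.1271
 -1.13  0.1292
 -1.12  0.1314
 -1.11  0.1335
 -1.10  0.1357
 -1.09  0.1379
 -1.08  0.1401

σ√T = 0.16·√2 = 0.2263
d₁ = [ln(38/32) + (0.051 + 0.16²/2)·2] / 0.2263 = [0.1719 + 0.1276] / 0.2263 = 1.3234 which rounds to 1.32
d₂ = d₁ − σ√T = 1.3234 − 0.2263 = 1.0971 which rounds to 1.10
exp(−rT) = exp(−0.051·2) = 0.9030
N(−d₂) = N(-1.10) = 0.1357;  N(−d₁) = N(-1.32) = 0.0934
P = 32·0.9030·0.1357 − 38·0.0934 = 3.9212 − 3.5492 = 0.3720

€0.37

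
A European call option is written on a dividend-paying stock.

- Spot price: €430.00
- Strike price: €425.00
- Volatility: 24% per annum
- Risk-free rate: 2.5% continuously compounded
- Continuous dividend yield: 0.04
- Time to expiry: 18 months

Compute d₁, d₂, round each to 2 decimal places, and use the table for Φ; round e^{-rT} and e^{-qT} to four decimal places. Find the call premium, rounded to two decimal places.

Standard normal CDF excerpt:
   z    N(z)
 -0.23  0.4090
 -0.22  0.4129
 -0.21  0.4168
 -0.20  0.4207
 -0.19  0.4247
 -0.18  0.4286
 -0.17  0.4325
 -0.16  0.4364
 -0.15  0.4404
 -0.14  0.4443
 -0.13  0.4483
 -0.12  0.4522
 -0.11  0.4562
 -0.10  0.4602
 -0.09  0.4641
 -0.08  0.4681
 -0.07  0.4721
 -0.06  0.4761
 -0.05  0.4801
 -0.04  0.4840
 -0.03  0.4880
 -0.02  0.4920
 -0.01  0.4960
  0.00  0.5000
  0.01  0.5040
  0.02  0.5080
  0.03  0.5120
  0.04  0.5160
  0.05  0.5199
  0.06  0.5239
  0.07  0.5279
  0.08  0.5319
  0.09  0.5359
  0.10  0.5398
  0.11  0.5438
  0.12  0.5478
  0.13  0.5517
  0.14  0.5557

σ√T = 0.24·√1.5 = 0.2939
d₁ = [ln(430/425) + (0.025 − 0.04 + 0.24²/2)·1.5] / 0.2939 = [0.0117 + 0.0207] / 0.2939 = 0.1102 which rounds to 0.11
d₂ = d₁ − σ√T = 0.1102 − 0.2939 = -0.1837 which rounds to -0.18
e^(−qT) = e^(−0.04·1.5) = 0.9418;  e^(−rT) = e^(−0.025·1.5) = 0.9632
C = 430·0.9418·N(0.11) − 425·0.9632·N(-0.18) = 430·0.9418·0.5438 − 425·0.9632·0.4286 = 220.2249 − 175.4517 = 44.7732

€44.77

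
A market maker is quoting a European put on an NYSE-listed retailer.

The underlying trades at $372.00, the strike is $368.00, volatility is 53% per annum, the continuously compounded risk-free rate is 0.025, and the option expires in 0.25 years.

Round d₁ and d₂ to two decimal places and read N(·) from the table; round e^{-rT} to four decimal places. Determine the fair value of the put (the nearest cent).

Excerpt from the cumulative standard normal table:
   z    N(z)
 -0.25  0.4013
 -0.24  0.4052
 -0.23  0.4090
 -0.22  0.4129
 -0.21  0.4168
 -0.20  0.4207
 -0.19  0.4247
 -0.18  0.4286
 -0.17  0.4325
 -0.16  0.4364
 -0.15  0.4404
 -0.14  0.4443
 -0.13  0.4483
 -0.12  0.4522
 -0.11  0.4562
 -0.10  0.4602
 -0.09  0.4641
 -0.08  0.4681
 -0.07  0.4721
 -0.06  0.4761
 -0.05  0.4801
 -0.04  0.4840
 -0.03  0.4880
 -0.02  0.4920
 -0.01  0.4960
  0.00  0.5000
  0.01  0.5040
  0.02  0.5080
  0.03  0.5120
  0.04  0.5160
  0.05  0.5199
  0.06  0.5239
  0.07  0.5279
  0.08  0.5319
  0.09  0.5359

$36.56

σ√T = 0.53·√0.25 = 0.2650
ln(S/K) + (r + σ²/2)T = ln(372/368) + (0.025 + 0.53²/2)·0.25 = 0.0108 + 0.0414 = 0.0522
d₁ = 0.0522 / 0.2650 = 0.1969 ⇒ 0.20
d₂ = d₁ − σ√T = 0.1969 − 0.2650 = -0.0681 ⇒ -0.07
exp(−rT) = exp(−0.025·0.25) = 0.9938
P = 368·0.9938·N(0.07) − 372·N(-0.20) = 368·0.9938·0.5279 − 372·0.4207 = 193.0627 − 156.5004 = 36.5623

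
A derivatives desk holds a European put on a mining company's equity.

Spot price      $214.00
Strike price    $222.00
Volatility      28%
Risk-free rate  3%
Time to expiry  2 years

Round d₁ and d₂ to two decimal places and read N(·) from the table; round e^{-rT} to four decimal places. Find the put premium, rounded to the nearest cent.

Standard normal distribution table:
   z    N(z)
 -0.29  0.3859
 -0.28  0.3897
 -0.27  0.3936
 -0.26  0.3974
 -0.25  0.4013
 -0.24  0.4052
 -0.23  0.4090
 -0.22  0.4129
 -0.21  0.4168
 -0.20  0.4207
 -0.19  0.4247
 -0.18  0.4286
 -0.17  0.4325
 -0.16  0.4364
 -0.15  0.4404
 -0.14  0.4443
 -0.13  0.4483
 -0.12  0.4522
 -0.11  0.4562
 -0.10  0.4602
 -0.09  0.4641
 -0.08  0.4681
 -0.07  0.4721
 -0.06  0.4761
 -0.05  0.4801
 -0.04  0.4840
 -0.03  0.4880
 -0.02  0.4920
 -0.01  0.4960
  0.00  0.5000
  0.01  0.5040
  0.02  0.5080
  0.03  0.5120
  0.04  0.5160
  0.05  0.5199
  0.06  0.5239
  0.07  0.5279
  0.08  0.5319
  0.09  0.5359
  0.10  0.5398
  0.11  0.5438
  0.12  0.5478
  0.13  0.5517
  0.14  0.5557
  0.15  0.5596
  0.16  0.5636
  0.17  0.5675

$31.14

σ√T = 0.28·√2 = 0.3960
d₁ = [ln(214/222) + (0.03 + ½·0.28²)·2] / (σ√T) = (-0.0367 + 0.1384) / 0.3960 = 0.2568 ⇒ 0.26
d₂ = 0.2568 − 0.3960 = -0.1392 ⇒ -0.14
e^(−rT) = e^(−0.03·2) = 0.9418
N(−d₂) = N(0.14) = 0.5557;  N(−d₁) = N(-0.26) = 0.3974
P = 222·0.9418·0.5557 − 214·0.3974 = 116.1855 − 85.0436 = 31.1419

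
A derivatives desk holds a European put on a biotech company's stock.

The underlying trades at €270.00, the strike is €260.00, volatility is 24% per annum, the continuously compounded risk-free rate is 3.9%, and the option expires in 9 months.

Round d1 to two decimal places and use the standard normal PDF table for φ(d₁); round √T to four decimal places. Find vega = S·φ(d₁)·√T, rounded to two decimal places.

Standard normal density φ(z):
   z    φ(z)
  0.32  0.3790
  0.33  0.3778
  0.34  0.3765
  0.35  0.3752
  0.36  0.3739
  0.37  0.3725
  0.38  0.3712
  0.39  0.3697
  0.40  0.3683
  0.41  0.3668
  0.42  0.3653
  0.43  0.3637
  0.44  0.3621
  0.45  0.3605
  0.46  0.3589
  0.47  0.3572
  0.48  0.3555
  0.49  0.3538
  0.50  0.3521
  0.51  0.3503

σ√T = 0.24·√0.75 = 0.2078
d₁ = [ln(270/260) + (0.039 + 0.24²/2)·0.75] / 0.2078 = [0.0377 + 0.0508] / 0.2078 = 0.4262 → 0.43
√T = √0.75 = 0.8660
φ(d₁) = φ(0.43) = 0.3637
vega = S·φ(d₁)·√T = 270·0.3637·0.8660 = 85.0403

85.04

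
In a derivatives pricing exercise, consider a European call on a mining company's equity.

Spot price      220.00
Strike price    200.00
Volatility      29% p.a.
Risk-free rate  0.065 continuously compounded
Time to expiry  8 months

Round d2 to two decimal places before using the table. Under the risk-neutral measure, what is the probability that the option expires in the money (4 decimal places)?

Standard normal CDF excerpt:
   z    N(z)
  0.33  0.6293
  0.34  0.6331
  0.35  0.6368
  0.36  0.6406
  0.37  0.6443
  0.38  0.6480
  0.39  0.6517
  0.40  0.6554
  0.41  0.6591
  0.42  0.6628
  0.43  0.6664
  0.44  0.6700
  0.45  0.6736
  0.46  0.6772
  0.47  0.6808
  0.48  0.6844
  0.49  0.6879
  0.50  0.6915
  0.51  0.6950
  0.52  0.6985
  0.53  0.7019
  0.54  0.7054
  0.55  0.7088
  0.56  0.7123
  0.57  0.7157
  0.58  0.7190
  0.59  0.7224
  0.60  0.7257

0.6808

T = 0.6667;  σ√T = 0.2368
d₁ = [ln(220/200) + (0.065 + 0.29²/2)·0.6667] / 0.2368 = [0.0953 + 0.0714] / 0.2368 = 0.7039 ≈ 0.70
d₂ = d₁ − σ√T = 0.7039 − 0.2368 = 0.4671 ≈ 0.47
Pr(exercise) under Q = N(d₂) = 0.6808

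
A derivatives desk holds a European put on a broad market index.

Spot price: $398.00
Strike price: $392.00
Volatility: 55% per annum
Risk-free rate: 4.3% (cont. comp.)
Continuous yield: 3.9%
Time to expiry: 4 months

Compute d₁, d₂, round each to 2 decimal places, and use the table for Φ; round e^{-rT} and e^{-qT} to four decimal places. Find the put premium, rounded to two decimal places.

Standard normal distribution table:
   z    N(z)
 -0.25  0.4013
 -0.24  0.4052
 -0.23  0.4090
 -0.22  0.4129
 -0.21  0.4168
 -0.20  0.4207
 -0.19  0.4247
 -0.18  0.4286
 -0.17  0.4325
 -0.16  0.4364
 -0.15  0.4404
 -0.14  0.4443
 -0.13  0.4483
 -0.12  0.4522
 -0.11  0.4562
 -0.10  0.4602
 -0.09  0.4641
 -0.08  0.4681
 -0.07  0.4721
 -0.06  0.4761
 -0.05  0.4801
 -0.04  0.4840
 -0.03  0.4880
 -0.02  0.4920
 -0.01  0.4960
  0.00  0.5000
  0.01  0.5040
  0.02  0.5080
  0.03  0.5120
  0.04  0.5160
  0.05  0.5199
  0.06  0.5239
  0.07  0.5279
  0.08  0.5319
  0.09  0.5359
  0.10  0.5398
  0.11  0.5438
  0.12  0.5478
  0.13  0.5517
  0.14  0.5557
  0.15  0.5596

T = 0.3333;  σ√T = 0.3175
d₁ = [ln(398/392) + (0.043 − 0.039 + 0.55²/2)·0.3333] / 0.3175 = [0.0152 + 0.0518] / 0.3175 = 0.2108 ⇒ 0.21
d₂ = d₁ − σ√T = 0.2108 − 0.3175 = -0.1067 ⇒ -0.11
e^(−qT) = e^(−0.039·0.3333) = 0.9871;  e^(−rT) = e^(−0.043·0.3333) = 0.9858
N(−d₂) = N(0.11) = 0.5438;  N(−d₁) = N(-0.21) = 0.4168
P = 392·0.9858·0.5438 − 398·0.9871·0.4168 = 210.1426 − 163.7465 = 46.3961

$46.40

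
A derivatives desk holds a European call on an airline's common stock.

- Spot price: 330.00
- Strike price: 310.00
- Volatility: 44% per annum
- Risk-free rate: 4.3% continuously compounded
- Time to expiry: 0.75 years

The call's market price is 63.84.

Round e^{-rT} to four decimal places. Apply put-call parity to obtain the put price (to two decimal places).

34.01

exp(−rT) = exp(−0.043·0.75) = 0.9683
Put-call parity: C − P = S − K·e^(−rT) = 330 − 310·0.9683 = 330 − 300.1730 = 29.8270
P = C − (C − P) = 63.84 − (29.8270) = 34.0130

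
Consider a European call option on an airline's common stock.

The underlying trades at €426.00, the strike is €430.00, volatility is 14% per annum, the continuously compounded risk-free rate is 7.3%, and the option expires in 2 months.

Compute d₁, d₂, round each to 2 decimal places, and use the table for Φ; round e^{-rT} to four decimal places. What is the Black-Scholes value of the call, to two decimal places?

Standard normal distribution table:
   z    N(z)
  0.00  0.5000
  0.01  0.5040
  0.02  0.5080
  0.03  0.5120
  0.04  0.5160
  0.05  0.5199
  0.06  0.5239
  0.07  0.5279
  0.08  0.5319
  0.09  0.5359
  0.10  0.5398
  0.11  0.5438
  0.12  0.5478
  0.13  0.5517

€10.79

T = 0.1667;  σ√T = 0.0572
d₁ = [ln(426/430) + (0.073 + 0.14²/2)·0.1667] / 0.0572 = [-0.0093 + 0.0138] / 0.0572 = 0.0779 which rounds to 0.08
d₂ = d₁ − σ√T = 0.0779 − 0.0572 = 0.0208 which rounds to 0.02
exp(−rT) = exp(−0.073·0.1667) = 0.9879
C = 426·N(0.08) − 430·0.9879·N(0.02) = 426·0.5319 − 430·0.9879·0.5080 = 226.5894 − 215.7969 = 10.7925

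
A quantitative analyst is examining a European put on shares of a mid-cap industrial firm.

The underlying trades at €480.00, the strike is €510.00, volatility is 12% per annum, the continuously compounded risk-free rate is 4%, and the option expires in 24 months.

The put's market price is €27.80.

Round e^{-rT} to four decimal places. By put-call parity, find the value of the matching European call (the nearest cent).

€37.02

exp(−rT) = exp(−0.04·2) = 0.9231
Put-call parity: C − P = S − K·e^(−rT) = 480 − 510·0.9231 = 480 − 470.7810 = 9.2190
C = P + (C − P) = 27.80 + (9.2190) = 37.0190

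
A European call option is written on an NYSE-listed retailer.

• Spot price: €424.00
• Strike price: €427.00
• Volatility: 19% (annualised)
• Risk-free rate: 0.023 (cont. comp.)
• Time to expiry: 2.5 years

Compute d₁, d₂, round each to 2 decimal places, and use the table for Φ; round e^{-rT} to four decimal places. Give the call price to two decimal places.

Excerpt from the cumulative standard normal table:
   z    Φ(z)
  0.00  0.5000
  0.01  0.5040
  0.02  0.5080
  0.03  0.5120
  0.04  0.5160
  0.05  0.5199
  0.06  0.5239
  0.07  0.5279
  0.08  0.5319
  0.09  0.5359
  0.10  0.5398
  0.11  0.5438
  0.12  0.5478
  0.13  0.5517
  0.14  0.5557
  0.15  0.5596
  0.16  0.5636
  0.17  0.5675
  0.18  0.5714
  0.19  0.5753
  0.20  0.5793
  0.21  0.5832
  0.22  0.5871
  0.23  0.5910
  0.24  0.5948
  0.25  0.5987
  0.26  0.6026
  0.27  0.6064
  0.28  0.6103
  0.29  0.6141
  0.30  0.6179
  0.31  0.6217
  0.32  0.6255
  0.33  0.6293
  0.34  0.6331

σ√T = 0.19 × 1.5811 = 0.3004
d₁ = [ln(424/427) + (0.023 + ½·0.19²)·2.5] / (σ√T) = (-0.0071 + 0.1026) / 0.3004 = 0.3181 ⇒ 0.32
d₂ = 0.3181 − 0.3004 = 0.0177 ⇒ 0.02
exp(−rT) = exp(−0.023·2.5) = 0.9441
C = 424·N(0.32) − 427·0.9441·N(0.02) = 424·0.6255 − 427·0.9441·0.5080 = 265.2120 − 204.7904 = 60.4216

€60.42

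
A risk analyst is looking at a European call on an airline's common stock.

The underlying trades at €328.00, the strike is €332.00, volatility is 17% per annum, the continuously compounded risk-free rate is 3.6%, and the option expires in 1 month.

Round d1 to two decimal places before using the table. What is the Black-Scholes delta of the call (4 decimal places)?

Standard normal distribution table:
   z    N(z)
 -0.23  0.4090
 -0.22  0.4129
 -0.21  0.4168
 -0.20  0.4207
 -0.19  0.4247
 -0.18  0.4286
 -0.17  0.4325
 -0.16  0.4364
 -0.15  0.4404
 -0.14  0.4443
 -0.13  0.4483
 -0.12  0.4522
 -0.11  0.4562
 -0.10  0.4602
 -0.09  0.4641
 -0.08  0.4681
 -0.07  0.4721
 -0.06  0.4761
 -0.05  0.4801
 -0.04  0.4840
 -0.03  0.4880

0.4364

T = 0.08333;  σ√T = 0.0491
d₁ = [ln(328/332) + (0.036 + 0.17²/2)·0.08333] / 0.0491 = [-0.0121 + 0.0042] / 0.0491 = -0.1613 ≈ -0.16
N(d₁) = N(-0.16) = 0.4364
Δ_call = N(d₁) = 0.4364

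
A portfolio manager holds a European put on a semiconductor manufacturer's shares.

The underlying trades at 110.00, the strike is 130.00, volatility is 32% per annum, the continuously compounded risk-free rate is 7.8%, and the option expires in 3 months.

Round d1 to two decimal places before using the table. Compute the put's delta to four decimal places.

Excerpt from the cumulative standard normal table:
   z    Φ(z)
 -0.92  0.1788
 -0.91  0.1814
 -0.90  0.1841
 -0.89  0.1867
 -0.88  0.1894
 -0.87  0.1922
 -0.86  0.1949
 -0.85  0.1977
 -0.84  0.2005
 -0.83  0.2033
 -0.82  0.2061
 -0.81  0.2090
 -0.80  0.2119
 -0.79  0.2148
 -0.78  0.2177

-0.7995

T = 0.25;  σ√T = 0.1600
d₁ = [ln(110/130) + (0.078 + 0.32²/2)·0.25] / 0.1600 = [-0.1671 + 0.0323] / 0.1600 = -0.8422 which rounds to -0.84
N(d₁) = N(-0.84) = 0.2005
Δ_put = N(d₁) − 1 = 0.2005 − 1 = -0.7995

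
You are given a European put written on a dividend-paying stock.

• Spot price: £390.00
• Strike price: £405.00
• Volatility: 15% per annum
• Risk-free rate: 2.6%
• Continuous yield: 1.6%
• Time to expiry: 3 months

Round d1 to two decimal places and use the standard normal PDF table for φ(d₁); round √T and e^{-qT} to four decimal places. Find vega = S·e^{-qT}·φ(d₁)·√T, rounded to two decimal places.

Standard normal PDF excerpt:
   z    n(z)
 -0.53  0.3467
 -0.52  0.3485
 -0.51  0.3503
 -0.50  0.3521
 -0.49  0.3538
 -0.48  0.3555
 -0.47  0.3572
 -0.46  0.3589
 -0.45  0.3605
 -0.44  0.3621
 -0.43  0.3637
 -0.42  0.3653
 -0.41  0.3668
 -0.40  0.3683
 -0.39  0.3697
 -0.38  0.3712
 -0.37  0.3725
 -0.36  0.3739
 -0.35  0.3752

70.64

σ√T = 0.15·√0.25 = 0.0750
ln(S/K) + (r − q + σ²/2)T = ln(390/405) + (0.026 − 0.016 + 0.15²/2)·0.25 = -0.0377 + 0.0053 = -0.0324
d₁ = -0.0324 / 0.0750 = -0.4324 ≈ -0.43
√T = √0.25 = 0.5000
φ(d₁) = φ(-0.43) = 0.3637
exp(−qT) = exp(−0.016·0.25) = 0.9960
vega = S·exp(−qT)·φ(d₁)·√T = 390·0.9960·0.3637·0.5000 = 70.6378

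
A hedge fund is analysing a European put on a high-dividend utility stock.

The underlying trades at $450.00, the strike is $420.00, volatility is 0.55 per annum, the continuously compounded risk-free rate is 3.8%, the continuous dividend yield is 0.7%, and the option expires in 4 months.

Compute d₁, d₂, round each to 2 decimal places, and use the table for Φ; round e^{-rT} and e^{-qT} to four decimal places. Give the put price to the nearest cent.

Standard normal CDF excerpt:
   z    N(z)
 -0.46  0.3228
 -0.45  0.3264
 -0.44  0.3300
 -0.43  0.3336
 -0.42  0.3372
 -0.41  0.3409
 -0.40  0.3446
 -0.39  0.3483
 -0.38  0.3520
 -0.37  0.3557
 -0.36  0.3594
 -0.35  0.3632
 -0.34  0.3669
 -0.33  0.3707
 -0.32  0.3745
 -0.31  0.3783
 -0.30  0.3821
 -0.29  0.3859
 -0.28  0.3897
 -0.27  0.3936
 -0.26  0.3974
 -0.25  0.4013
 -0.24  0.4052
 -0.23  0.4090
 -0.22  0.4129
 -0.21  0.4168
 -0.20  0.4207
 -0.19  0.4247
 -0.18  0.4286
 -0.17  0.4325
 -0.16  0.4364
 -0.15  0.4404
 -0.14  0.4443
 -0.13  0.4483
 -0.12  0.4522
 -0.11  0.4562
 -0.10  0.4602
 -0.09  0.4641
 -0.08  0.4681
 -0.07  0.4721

T = 0.3333;  σ√T = 0.3175
d₁ = [ln(450/420) + (0.038 − 0.007 + 0.55²/2)·0.3333] / 0.3175 = [0.0690 + 0.0608] / 0.3175 = 0.4086 ⇒ 0.41
d₂ = d₁ − σ√T = 0.4086 − 0.3175 = 0.0910 ⇒ 0.09
exp(−qT) = exp(−0.007·0.3333) = 0.9977;  exp(−rT) = exp(−0.038·0.3333) = 0.9874
N(−d₂) = N(-0.09) = 0.4641;  N(−d₁) = N(-0.41) = 0.3409
P = 420·0.9874·0.4641 − 450·0.9977·0.3409 = 192.4660 − 153.0522 = 39.4138

$39.41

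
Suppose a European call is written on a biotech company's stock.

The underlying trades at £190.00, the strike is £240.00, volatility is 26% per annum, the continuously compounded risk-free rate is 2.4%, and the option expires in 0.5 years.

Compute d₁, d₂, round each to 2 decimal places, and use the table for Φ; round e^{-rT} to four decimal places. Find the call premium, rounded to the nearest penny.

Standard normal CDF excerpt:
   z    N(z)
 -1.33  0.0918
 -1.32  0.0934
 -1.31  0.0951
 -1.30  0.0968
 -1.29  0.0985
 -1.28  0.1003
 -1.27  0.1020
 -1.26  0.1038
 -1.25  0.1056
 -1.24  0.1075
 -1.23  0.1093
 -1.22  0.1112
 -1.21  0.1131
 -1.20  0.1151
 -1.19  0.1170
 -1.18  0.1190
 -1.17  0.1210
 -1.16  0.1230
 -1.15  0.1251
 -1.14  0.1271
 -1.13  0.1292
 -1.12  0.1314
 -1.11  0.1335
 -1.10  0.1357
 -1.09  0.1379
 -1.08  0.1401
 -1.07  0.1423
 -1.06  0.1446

σ√T = 0.26·√0.5 = 0.1838
d₁ = [ln(190/240) + (0.024 + 0.26²/2)·0.5] / 0.1838 = [-0.2336 + 0.0289] / 0.1838 = -1.1135 ⇒ -1.11
d₂ = d₁ − σ√T = -1.1135 − 0.1838 = -1.2973 ⇒ -1.30
e^(−rT) = e^(−0.024·0.5) = 0.9881
N(d₁) = N(-1.11) = 0.1335;  N(d₂) = N(-1.30) = 0.0968
C = 190·0.1335 − 240·0.9881·0.0968 = 25.3650 − 22.9555 = 2.4095

£2.41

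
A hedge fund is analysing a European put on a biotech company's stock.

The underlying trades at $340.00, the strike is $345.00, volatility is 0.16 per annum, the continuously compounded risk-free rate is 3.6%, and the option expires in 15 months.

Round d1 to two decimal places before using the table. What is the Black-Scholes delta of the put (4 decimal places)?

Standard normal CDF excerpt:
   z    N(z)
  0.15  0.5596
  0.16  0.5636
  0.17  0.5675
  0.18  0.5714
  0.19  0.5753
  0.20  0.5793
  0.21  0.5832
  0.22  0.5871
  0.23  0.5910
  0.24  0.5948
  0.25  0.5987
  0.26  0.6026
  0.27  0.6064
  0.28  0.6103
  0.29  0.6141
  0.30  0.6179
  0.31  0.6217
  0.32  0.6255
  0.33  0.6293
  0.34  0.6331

-0.3974

T = 1.25;  σ√T = 0.1789
d₁ = [ln(340/345) + (0.036 + ½·0.16²)·1.25] / (σ√T) = (-0.0146 + 0.0610) / 0.1789 = 0.2594 ⇒ 0.26
N(d₁) = N(0.26) = 0.6026
Δ_put = N(d₁) − 1 = 0.6026 − 1 = -0.3974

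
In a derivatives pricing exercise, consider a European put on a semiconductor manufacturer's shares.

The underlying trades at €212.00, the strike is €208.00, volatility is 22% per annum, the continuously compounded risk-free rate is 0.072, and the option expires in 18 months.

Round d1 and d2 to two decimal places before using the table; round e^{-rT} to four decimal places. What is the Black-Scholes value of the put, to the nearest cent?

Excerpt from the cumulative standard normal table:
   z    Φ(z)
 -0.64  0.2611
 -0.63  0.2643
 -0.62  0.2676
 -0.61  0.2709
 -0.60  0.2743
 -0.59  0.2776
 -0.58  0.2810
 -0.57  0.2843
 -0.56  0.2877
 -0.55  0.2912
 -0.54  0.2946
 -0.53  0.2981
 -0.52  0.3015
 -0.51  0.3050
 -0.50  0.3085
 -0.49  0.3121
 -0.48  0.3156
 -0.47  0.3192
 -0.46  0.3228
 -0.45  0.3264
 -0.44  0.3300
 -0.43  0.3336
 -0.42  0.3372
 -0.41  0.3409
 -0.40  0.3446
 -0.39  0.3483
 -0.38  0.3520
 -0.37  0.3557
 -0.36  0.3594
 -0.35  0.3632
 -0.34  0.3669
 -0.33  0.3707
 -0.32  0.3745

σ√T = 0.22·√1.5 = 0.2694
d₁ = [ln(212/208) + (0.072 + 0.22²/2)·1.5] / 0.2694 = [0.0190 + 0.1443] / 0.2694 = 0.6062 which rounds to 0.61
d₂ = d₁ − σ√T = 0.6062 − 0.2694 = 0.3368 which rounds to 0.34
exp(−rT) = exp(−0.072·1.5) = 0.8976
N(−d₂) = N(-0.34) = 0.3669;  N(−d₁) = N(-0.61) = 0.2709
P = 208·0.8976·0.3669 − 212·0.2709 = 68.5005 − 57.4308 = 11.0697

€11.07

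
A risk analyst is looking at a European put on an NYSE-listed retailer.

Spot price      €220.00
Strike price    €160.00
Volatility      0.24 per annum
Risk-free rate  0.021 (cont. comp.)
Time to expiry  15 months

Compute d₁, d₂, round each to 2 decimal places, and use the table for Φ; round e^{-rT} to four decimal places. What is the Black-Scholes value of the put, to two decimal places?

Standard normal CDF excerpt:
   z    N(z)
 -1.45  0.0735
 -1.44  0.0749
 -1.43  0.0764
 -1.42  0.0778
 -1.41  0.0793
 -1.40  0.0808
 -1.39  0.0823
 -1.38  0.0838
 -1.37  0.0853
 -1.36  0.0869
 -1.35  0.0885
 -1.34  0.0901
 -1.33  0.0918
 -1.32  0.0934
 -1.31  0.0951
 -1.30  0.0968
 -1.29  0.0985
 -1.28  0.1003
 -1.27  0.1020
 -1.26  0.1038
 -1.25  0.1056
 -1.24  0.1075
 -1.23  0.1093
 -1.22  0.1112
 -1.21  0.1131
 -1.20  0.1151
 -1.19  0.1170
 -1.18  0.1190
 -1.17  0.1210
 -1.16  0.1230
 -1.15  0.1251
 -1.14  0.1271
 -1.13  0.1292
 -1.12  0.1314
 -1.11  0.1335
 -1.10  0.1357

€2.38

T = 1.25;  σ√T = 0.2683
d₁ = [ln(220/160) + (0.021 + ½·0.24²)·1.25] / (σ√T) = (0.3185 + 0.0622) / 0.2683 = 1.4188 which rounds to 1.42
d₂ = 1.4188 − 0.2683 = 1.1505 which rounds to 1.15
exp(−rT) = exp(−0.021·1.25) = 0.9741
N(−d₂) = N(-1.15) = 0.1251;  N(−d₁) = N(-1.42) = 0.0778
P = 160·0.9741·0.1251 − 220·0.0778 = 19.4976 − 17.1160 = 2.3816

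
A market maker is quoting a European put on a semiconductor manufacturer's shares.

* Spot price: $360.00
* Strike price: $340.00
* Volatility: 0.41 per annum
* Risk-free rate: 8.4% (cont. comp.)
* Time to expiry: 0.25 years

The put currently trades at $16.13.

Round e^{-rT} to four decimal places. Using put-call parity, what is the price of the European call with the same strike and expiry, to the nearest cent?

e^(−rT) = e^(−0.084·0.25) = 0.9792
Put-call parity: C − P = S − K·e^(−rT) = 360 − 340·0.9792 = 360 − 332.9280 = 27.0720
C = P + (C − P) = 16.13 + (27.0720) = 43.2020

$43.20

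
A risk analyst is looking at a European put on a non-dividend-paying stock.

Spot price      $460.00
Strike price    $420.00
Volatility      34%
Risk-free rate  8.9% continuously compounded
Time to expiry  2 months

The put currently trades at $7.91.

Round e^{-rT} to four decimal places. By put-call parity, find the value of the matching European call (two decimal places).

exp(−rT) = exp(−0.089·0.1667) = 0.9853
Put-call parity: C − P = S − K·e^(−rT) = 460 − 420·0.9853 = 460 − 413.8260 = 46.1740
C = P + (C − P) = 7.91 + (46.1740) = 54.0840

$54.08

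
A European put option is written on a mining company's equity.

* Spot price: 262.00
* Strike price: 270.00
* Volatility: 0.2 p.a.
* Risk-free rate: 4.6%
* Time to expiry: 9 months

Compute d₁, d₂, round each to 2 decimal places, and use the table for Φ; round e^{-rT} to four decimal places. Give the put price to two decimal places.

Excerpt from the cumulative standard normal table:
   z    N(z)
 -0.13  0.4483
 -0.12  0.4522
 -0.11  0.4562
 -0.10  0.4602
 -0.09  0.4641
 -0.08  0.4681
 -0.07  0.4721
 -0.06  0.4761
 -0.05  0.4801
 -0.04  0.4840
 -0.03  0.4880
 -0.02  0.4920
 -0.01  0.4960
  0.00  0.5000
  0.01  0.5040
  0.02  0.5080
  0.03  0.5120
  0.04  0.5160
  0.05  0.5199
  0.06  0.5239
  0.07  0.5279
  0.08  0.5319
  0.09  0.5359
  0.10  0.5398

17.13

σ√T = 0.2·√0.75 = 0.1732
d₁ = [ln(262/270) + (0.046 + 0.2²/2)·0.75] / 0.1732 = [-0.0301 + 0.0495] / 0.1732 = 0.1121 ≈ 0.11
d₂ = d₁ − σ√T = 0.1121 − 0.1732 = -0.0611 ≈ -0.06
e^(−rT) = e^(−0.046·0.75) = 0.9661
N(−d₂) = N(0.06) = 0.5239;  N(−d₁) = N(-0.11) = 0.4562
P = 270·0.9661·0.5239 − 262·0.4562 = 136.6577 − 119.5244 = 17.1333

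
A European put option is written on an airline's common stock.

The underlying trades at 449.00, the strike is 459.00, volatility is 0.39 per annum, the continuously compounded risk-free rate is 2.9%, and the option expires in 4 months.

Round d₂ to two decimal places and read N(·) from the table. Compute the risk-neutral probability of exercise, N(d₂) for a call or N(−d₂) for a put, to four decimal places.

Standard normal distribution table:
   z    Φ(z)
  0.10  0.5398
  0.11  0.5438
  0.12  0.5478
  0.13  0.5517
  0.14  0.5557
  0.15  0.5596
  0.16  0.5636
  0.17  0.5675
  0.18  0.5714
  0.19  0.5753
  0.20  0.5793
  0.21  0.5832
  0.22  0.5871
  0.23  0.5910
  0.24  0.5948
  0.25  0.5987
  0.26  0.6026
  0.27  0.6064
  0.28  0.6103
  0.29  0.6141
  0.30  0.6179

0.5675

σ√T = 0.39 × 0.5774 = 0.2252
d₁ = [ln(449/459) + (0.029 + 0.39²/2)·0.3333] / 0.2252 = [-0.0220 + 0.0350] / 0.2252 = 0.0577 ⇒ 0.06
d₂ = d₁ − σ√T = 0.0577 − 0.2252 = -0.1675 ⇒ -0.17
Risk-neutral Pr[S_T < K] = N(−d₂) = N(0.17) = 0.5675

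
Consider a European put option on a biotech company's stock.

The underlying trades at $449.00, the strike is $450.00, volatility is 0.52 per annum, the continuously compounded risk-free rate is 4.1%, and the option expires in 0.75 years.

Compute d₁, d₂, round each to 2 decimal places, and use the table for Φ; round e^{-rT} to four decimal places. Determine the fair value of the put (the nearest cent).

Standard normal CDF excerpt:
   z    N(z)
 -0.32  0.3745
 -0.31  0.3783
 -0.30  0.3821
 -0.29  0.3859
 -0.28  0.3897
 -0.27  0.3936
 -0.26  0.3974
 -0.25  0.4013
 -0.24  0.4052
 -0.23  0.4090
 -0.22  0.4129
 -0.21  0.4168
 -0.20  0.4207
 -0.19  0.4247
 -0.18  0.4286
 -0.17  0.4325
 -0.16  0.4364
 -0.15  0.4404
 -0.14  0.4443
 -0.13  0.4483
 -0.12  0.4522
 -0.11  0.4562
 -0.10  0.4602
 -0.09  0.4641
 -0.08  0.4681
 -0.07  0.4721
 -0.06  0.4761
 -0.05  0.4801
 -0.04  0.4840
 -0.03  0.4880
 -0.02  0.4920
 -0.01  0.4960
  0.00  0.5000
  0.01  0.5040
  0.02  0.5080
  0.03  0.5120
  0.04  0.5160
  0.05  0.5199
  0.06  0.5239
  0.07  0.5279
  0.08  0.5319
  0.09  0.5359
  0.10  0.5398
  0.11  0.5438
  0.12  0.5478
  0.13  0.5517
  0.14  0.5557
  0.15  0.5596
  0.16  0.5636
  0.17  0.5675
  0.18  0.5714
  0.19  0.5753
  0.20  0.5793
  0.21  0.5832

$72.67

σ√T = 0.52 × 0.8660 = 0.4503
d₁ = [ln(449/450) + (0.041 + ½·0.52²)·0.75] / (σ√T) = (-0.0022 + 0.1322) / 0.4503 = 0.2885 → 0.29
d₂ = 0.2885 − 0.4503 = -0.1618 → -0.16
exp(−rT) = exp(−0.041·0.75) = 0.9697
N(−d₂) = N(0.16) = 0.5636;  N(−d₁) = N(-0.29) = 0.3859
P = 450·0.9697·0.5636 − 449·0.3859 = 245.9353 − 173.2691 = 72.6662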